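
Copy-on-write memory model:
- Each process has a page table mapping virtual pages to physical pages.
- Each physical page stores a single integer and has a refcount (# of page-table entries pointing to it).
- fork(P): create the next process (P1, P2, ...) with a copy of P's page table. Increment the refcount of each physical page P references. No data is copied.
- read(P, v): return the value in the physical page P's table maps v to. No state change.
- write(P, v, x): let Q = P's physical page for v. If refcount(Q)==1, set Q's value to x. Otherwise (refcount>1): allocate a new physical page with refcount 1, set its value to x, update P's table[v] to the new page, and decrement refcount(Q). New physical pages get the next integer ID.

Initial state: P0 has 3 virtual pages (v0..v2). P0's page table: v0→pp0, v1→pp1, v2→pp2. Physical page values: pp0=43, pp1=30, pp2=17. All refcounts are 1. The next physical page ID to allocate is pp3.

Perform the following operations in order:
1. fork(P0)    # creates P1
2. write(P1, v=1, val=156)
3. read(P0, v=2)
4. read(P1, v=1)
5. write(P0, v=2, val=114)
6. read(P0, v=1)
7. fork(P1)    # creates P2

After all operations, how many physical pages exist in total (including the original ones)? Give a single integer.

Op 1: fork(P0) -> P1. 3 ppages; refcounts: pp0:2 pp1:2 pp2:2
Op 2: write(P1, v1, 156). refcount(pp1)=2>1 -> COPY to pp3. 4 ppages; refcounts: pp0:2 pp1:1 pp2:2 pp3:1
Op 3: read(P0, v2) -> 17. No state change.
Op 4: read(P1, v1) -> 156. No state change.
Op 5: write(P0, v2, 114). refcount(pp2)=2>1 -> COPY to pp4. 5 ppages; refcounts: pp0:2 pp1:1 pp2:1 pp3:1 pp4:1
Op 6: read(P0, v1) -> 30. No state change.
Op 7: fork(P1) -> P2. 5 ppages; refcounts: pp0:3 pp1:1 pp2:2 pp3:2 pp4:1

Answer: 5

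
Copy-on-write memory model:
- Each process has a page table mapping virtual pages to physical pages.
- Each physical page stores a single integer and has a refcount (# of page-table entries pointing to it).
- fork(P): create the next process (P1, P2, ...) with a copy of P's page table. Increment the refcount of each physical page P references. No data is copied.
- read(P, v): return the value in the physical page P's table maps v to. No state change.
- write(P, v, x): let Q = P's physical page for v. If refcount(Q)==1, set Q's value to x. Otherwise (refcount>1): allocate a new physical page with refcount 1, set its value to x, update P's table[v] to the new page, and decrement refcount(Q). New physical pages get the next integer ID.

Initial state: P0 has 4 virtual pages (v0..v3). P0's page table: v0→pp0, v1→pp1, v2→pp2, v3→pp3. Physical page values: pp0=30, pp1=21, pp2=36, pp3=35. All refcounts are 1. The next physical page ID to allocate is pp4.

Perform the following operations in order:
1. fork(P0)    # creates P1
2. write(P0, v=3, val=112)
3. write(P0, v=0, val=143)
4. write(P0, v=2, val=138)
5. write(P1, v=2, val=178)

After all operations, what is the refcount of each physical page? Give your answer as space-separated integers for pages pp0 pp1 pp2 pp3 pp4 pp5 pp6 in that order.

Answer: 1 2 1 1 1 1 1

Derivation:
Op 1: fork(P0) -> P1. 4 ppages; refcounts: pp0:2 pp1:2 pp2:2 pp3:2
Op 2: write(P0, v3, 112). refcount(pp3)=2>1 -> COPY to pp4. 5 ppages; refcounts: pp0:2 pp1:2 pp2:2 pp3:1 pp4:1
Op 3: write(P0, v0, 143). refcount(pp0)=2>1 -> COPY to pp5. 6 ppages; refcounts: pp0:1 pp1:2 pp2:2 pp3:1 pp4:1 pp5:1
Op 4: write(P0, v2, 138). refcount(pp2)=2>1 -> COPY to pp6. 7 ppages; refcounts: pp0:1 pp1:2 pp2:1 pp3:1 pp4:1 pp5:1 pp6:1
Op 5: write(P1, v2, 178). refcount(pp2)=1 -> write in place. 7 ppages; refcounts: pp0:1 pp1:2 pp2:1 pp3:1 pp4:1 pp5:1 pp6:1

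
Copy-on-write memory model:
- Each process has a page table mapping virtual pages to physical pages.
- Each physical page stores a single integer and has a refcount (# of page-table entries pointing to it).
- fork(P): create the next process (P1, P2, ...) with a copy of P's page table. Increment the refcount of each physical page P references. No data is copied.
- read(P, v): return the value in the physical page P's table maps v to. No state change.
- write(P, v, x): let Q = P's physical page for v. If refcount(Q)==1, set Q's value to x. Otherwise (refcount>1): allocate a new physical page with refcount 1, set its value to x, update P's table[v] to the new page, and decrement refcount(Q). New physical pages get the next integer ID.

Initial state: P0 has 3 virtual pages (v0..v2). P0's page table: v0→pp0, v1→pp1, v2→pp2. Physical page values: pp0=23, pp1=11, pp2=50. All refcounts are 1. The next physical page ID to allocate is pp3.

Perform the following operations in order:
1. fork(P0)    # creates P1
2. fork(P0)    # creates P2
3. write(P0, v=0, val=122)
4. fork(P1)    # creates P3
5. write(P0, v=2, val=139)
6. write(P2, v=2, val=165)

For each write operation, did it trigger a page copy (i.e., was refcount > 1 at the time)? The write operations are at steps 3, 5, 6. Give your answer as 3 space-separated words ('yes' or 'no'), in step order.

Op 1: fork(P0) -> P1. 3 ppages; refcounts: pp0:2 pp1:2 pp2:2
Op 2: fork(P0) -> P2. 3 ppages; refcounts: pp0:3 pp1:3 pp2:3
Op 3: write(P0, v0, 122). refcount(pp0)=3>1 -> COPY to pp3. 4 ppages; refcounts: pp0:2 pp1:3 pp2:3 pp3:1
Op 4: fork(P1) -> P3. 4 ppages; refcounts: pp0:3 pp1:4 pp2:4 pp3:1
Op 5: write(P0, v2, 139). refcount(pp2)=4>1 -> COPY to pp4. 5 ppages; refcounts: pp0:3 pp1:4 pp2:3 pp3:1 pp4:1
Op 6: write(P2, v2, 165). refcount(pp2)=3>1 -> COPY to pp5. 6 ppages; refcounts: pp0:3 pp1:4 pp2:2 pp3:1 pp4:1 pp5:1

yes yes yes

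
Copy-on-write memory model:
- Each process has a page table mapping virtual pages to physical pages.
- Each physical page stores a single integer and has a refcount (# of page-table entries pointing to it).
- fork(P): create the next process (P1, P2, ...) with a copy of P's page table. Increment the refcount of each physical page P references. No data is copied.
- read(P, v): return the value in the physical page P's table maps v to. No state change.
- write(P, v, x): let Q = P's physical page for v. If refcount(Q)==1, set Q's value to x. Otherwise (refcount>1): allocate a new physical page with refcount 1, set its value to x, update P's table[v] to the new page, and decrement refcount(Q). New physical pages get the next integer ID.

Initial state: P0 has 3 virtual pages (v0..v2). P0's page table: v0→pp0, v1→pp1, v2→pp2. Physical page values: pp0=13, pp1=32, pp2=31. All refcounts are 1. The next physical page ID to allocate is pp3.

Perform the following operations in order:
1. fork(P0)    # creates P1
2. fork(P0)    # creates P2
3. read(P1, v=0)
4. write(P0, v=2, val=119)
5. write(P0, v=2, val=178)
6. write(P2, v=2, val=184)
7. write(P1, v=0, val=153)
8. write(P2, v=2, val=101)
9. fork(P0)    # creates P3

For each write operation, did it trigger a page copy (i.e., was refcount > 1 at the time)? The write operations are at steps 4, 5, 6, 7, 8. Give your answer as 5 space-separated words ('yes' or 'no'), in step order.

Op 1: fork(P0) -> P1. 3 ppages; refcounts: pp0:2 pp1:2 pp2:2
Op 2: fork(P0) -> P2. 3 ppages; refcounts: pp0:3 pp1:3 pp2:3
Op 3: read(P1, v0) -> 13. No state change.
Op 4: write(P0, v2, 119). refcount(pp2)=3>1 -> COPY to pp3. 4 ppages; refcounts: pp0:3 pp1:3 pp2:2 pp3:1
Op 5: write(P0, v2, 178). refcount(pp3)=1 -> write in place. 4 ppages; refcounts: pp0:3 pp1:3 pp2:2 pp3:1
Op 6: write(P2, v2, 184). refcount(pp2)=2>1 -> COPY to pp4. 5 ppages; refcounts: pp0:3 pp1:3 pp2:1 pp3:1 pp4:1
Op 7: write(P1, v0, 153). refcount(pp0)=3>1 -> COPY to pp5. 6 ppages; refcounts: pp0:2 pp1:3 pp2:1 pp3:1 pp4:1 pp5:1
Op 8: write(P2, v2, 101). refcount(pp4)=1 -> write in place. 6 ppages; refcounts: pp0:2 pp1:3 pp2:1 pp3:1 pp4:1 pp5:1
Op 9: fork(P0) -> P3. 6 ppages; refcounts: pp0:3 pp1:4 pp2:1 pp3:2 pp4:1 pp5:1

yes no yes yes no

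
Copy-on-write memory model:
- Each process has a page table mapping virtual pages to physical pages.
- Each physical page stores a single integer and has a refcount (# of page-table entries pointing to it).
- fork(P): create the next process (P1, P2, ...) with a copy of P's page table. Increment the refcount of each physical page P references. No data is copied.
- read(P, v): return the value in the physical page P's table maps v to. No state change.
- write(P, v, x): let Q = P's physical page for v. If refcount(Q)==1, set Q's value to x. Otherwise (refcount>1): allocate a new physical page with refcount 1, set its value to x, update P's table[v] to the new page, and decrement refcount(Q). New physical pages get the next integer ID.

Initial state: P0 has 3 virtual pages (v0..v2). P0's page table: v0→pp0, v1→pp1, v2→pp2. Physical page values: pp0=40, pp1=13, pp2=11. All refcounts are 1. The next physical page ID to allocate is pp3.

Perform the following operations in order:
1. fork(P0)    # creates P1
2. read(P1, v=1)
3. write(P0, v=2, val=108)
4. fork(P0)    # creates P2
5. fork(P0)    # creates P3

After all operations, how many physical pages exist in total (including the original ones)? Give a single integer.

Answer: 4

Derivation:
Op 1: fork(P0) -> P1. 3 ppages; refcounts: pp0:2 pp1:2 pp2:2
Op 2: read(P1, v1) -> 13. No state change.
Op 3: write(P0, v2, 108). refcount(pp2)=2>1 -> COPY to pp3. 4 ppages; refcounts: pp0:2 pp1:2 pp2:1 pp3:1
Op 4: fork(P0) -> P2. 4 ppages; refcounts: pp0:3 pp1:3 pp2:1 pp3:2
Op 5: fork(P0) -> P3. 4 ppages; refcounts: pp0:4 pp1:4 pp2:1 pp3:3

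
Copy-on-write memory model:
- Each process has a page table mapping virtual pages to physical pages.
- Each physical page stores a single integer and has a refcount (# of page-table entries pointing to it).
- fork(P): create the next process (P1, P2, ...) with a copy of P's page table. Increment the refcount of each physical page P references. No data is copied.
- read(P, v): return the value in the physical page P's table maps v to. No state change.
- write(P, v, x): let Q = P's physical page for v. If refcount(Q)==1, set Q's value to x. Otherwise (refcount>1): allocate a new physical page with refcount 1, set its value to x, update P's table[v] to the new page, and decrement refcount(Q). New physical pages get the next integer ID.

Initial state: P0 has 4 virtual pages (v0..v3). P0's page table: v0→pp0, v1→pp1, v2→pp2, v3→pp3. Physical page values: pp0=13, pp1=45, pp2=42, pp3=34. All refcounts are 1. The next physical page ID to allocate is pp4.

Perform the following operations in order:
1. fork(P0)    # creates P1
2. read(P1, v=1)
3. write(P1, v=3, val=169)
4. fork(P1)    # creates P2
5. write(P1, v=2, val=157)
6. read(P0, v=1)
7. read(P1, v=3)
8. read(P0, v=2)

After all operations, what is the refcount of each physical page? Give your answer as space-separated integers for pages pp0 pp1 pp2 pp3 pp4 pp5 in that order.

Answer: 3 3 2 1 2 1

Derivation:
Op 1: fork(P0) -> P1. 4 ppages; refcounts: pp0:2 pp1:2 pp2:2 pp3:2
Op 2: read(P1, v1) -> 45. No state change.
Op 3: write(P1, v3, 169). refcount(pp3)=2>1 -> COPY to pp4. 5 ppages; refcounts: pp0:2 pp1:2 pp2:2 pp3:1 pp4:1
Op 4: fork(P1) -> P2. 5 ppages; refcounts: pp0:3 pp1:3 pp2:3 pp3:1 pp4:2
Op 5: write(P1, v2, 157). refcount(pp2)=3>1 -> COPY to pp5. 6 ppages; refcounts: pp0:3 pp1:3 pp2:2 pp3:1 pp4:2 pp5:1
Op 6: read(P0, v1) -> 45. No state change.
Op 7: read(P1, v3) -> 169. No state change.
Op 8: read(P0, v2) -> 42. No state change.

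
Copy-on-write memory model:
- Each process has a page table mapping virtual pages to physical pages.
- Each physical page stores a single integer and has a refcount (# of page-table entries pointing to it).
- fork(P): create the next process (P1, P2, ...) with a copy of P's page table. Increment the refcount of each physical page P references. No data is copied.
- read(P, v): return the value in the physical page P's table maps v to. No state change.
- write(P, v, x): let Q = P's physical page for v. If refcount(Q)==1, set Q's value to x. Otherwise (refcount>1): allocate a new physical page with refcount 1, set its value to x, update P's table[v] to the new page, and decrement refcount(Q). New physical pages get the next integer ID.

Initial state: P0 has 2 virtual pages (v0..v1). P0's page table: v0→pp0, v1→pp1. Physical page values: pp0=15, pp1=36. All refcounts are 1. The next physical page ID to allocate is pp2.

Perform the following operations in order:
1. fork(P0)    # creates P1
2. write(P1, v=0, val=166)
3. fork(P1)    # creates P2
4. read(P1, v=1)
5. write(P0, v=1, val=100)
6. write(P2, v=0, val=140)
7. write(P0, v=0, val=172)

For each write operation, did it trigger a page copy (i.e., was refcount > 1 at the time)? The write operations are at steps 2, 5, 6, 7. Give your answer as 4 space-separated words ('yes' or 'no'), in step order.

Op 1: fork(P0) -> P1. 2 ppages; refcounts: pp0:2 pp1:2
Op 2: write(P1, v0, 166). refcount(pp0)=2>1 -> COPY to pp2. 3 ppages; refcounts: pp0:1 pp1:2 pp2:1
Op 3: fork(P1) -> P2. 3 ppages; refcounts: pp0:1 pp1:3 pp2:2
Op 4: read(P1, v1) -> 36. No state change.
Op 5: write(P0, v1, 100). refcount(pp1)=3>1 -> COPY to pp3. 4 ppages; refcounts: pp0:1 pp1:2 pp2:2 pp3:1
Op 6: write(P2, v0, 140). refcount(pp2)=2>1 -> COPY to pp4. 5 ppages; refcounts: pp0:1 pp1:2 pp2:1 pp3:1 pp4:1
Op 7: write(P0, v0, 172). refcount(pp0)=1 -> write in place. 5 ppages; refcounts: pp0:1 pp1:2 pp2:1 pp3:1 pp4:1

yes yes yes no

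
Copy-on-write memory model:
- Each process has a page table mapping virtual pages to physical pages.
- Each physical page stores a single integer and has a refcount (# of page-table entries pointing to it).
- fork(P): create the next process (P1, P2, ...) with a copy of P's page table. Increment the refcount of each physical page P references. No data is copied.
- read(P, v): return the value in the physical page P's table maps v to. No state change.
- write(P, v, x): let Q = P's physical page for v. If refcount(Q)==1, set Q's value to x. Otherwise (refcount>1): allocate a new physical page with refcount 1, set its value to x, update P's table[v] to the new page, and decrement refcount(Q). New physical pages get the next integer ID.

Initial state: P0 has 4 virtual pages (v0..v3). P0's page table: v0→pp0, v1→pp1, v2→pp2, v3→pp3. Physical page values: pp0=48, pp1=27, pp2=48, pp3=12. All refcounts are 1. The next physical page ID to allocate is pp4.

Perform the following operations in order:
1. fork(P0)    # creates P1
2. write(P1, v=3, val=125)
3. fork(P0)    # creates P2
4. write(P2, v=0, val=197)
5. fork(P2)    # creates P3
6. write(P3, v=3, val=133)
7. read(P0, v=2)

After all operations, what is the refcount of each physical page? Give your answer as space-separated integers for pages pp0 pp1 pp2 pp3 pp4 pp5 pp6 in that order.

Answer: 2 4 4 2 1 2 1

Derivation:
Op 1: fork(P0) -> P1. 4 ppages; refcounts: pp0:2 pp1:2 pp2:2 pp3:2
Op 2: write(P1, v3, 125). refcount(pp3)=2>1 -> COPY to pp4. 5 ppages; refcounts: pp0:2 pp1:2 pp2:2 pp3:1 pp4:1
Op 3: fork(P0) -> P2. 5 ppages; refcounts: pp0:3 pp1:3 pp2:3 pp3:2 pp4:1
Op 4: write(P2, v0, 197). refcount(pp0)=3>1 -> COPY to pp5. 6 ppages; refcounts: pp0:2 pp1:3 pp2:3 pp3:2 pp4:1 pp5:1
Op 5: fork(P2) -> P3. 6 ppages; refcounts: pp0:2 pp1:4 pp2:4 pp3:3 pp4:1 pp5:2
Op 6: write(P3, v3, 133). refcount(pp3)=3>1 -> COPY to pp6. 7 ppages; refcounts: pp0:2 pp1:4 pp2:4 pp3:2 pp4:1 pp5:2 pp6:1
Op 7: read(P0, v2) -> 48. No state change.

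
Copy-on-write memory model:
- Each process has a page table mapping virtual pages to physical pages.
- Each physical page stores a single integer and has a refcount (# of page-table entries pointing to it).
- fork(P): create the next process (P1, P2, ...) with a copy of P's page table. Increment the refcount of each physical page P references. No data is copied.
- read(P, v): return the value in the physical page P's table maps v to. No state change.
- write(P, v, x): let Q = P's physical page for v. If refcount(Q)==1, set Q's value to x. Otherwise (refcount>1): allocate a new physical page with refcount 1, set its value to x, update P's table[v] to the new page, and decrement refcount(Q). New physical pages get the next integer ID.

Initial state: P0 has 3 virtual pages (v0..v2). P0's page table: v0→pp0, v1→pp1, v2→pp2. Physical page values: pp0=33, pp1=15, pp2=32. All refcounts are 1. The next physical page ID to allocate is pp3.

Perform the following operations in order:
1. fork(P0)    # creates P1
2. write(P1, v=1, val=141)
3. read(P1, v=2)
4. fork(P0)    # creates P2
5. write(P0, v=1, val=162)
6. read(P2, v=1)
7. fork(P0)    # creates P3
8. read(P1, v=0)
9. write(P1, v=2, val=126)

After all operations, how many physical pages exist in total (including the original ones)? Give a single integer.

Op 1: fork(P0) -> P1. 3 ppages; refcounts: pp0:2 pp1:2 pp2:2
Op 2: write(P1, v1, 141). refcount(pp1)=2>1 -> COPY to pp3. 4 ppages; refcounts: pp0:2 pp1:1 pp2:2 pp3:1
Op 3: read(P1, v2) -> 32. No state change.
Op 4: fork(P0) -> P2. 4 ppages; refcounts: pp0:3 pp1:2 pp2:3 pp3:1
Op 5: write(P0, v1, 162). refcount(pp1)=2>1 -> COPY to pp4. 5 ppages; refcounts: pp0:3 pp1:1 pp2:3 pp3:1 pp4:1
Op 6: read(P2, v1) -> 15. No state change.
Op 7: fork(P0) -> P3. 5 ppages; refcounts: pp0:4 pp1:1 pp2:4 pp3:1 pp4:2
Op 8: read(P1, v0) -> 33. No state change.
Op 9: write(P1, v2, 126). refcount(pp2)=4>1 -> COPY to pp5. 6 ppages; refcounts: pp0:4 pp1:1 pp2:3 pp3:1 pp4:2 pp5:1

Answer: 6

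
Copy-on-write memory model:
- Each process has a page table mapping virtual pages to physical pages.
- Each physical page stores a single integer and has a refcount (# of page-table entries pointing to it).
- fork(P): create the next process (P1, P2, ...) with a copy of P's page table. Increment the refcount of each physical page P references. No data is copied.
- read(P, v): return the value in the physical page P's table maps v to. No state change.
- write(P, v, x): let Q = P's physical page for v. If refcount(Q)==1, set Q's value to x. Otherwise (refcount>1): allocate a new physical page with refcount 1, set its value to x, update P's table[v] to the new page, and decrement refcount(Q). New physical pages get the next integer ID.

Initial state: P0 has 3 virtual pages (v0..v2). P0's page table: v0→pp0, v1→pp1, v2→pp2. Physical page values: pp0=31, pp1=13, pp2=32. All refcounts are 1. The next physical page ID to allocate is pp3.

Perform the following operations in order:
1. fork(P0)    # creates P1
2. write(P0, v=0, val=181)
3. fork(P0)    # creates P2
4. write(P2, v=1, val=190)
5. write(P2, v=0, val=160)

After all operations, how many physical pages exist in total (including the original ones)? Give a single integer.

Op 1: fork(P0) -> P1. 3 ppages; refcounts: pp0:2 pp1:2 pp2:2
Op 2: write(P0, v0, 181). refcount(pp0)=2>1 -> COPY to pp3. 4 ppages; refcounts: pp0:1 pp1:2 pp2:2 pp3:1
Op 3: fork(P0) -> P2. 4 ppages; refcounts: pp0:1 pp1:3 pp2:3 pp3:2
Op 4: write(P2, v1, 190). refcount(pp1)=3>1 -> COPY to pp4. 5 ppages; refcounts: pp0:1 pp1:2 pp2:3 pp3:2 pp4:1
Op 5: write(P2, v0, 160). refcount(pp3)=2>1 -> COPY to pp5. 6 ppages; refcounts: pp0:1 pp1:2 pp2:3 pp3:1 pp4:1 pp5:1

Answer: 6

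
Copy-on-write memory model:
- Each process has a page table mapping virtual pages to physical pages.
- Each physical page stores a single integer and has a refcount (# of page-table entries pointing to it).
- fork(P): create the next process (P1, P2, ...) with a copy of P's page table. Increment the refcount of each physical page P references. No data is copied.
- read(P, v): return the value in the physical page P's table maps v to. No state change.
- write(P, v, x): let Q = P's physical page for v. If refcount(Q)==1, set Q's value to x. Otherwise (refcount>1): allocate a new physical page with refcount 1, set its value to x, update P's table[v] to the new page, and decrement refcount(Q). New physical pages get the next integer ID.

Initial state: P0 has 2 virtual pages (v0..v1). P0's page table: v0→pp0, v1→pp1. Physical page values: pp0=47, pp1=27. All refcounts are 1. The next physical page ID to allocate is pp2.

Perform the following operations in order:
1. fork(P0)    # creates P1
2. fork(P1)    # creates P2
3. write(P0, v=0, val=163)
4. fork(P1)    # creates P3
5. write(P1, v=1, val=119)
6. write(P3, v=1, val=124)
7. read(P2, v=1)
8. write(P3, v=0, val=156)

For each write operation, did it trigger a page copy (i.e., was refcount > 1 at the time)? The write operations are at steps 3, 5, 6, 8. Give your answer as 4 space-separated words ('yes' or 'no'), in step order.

Op 1: fork(P0) -> P1. 2 ppages; refcounts: pp0:2 pp1:2
Op 2: fork(P1) -> P2. 2 ppages; refcounts: pp0:3 pp1:3
Op 3: write(P0, v0, 163). refcount(pp0)=3>1 -> COPY to pp2. 3 ppages; refcounts: pp0:2 pp1:3 pp2:1
Op 4: fork(P1) -> P3. 3 ppages; refcounts: pp0:3 pp1:4 pp2:1
Op 5: write(P1, v1, 119). refcount(pp1)=4>1 -> COPY to pp3. 4 ppages; refcounts: pp0:3 pp1:3 pp2:1 pp3:1
Op 6: write(P3, v1, 124). refcount(pp1)=3>1 -> COPY to pp4. 5 ppages; refcounts: pp0:3 pp1:2 pp2:1 pp3:1 pp4:1
Op 7: read(P2, v1) -> 27. No state change.
Op 8: write(P3, v0, 156). refcount(pp0)=3>1 -> COPY to pp5. 6 ppages; refcounts: pp0:2 pp1:2 pp2:1 pp3:1 pp4:1 pp5:1

yes yes yes yes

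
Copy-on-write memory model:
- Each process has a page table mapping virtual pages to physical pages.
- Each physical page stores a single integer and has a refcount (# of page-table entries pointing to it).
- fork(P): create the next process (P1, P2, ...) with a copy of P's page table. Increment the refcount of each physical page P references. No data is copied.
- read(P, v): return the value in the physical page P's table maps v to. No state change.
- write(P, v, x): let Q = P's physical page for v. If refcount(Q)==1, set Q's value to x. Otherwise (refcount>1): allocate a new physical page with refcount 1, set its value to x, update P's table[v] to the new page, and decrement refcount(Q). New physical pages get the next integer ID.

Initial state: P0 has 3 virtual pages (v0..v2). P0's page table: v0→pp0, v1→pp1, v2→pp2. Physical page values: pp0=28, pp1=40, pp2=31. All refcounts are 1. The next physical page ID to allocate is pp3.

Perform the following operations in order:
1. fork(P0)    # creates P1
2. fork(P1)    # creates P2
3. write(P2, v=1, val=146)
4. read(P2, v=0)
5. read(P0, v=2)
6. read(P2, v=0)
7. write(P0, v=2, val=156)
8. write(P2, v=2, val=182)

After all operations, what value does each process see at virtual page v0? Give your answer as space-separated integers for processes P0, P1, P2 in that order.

Answer: 28 28 28

Derivation:
Op 1: fork(P0) -> P1. 3 ppages; refcounts: pp0:2 pp1:2 pp2:2
Op 2: fork(P1) -> P2. 3 ppages; refcounts: pp0:3 pp1:3 pp2:3
Op 3: write(P2, v1, 146). refcount(pp1)=3>1 -> COPY to pp3. 4 ppages; refcounts: pp0:3 pp1:2 pp2:3 pp3:1
Op 4: read(P2, v0) -> 28. No state change.
Op 5: read(P0, v2) -> 31. No state change.
Op 6: read(P2, v0) -> 28. No state change.
Op 7: write(P0, v2, 156). refcount(pp2)=3>1 -> COPY to pp4. 5 ppages; refcounts: pp0:3 pp1:2 pp2:2 pp3:1 pp4:1
Op 8: write(P2, v2, 182). refcount(pp2)=2>1 -> COPY to pp5. 6 ppages; refcounts: pp0:3 pp1:2 pp2:1 pp3:1 pp4:1 pp5:1
P0: v0 -> pp0 = 28
P1: v0 -> pp0 = 28
P2: v0 -> pp0 = 28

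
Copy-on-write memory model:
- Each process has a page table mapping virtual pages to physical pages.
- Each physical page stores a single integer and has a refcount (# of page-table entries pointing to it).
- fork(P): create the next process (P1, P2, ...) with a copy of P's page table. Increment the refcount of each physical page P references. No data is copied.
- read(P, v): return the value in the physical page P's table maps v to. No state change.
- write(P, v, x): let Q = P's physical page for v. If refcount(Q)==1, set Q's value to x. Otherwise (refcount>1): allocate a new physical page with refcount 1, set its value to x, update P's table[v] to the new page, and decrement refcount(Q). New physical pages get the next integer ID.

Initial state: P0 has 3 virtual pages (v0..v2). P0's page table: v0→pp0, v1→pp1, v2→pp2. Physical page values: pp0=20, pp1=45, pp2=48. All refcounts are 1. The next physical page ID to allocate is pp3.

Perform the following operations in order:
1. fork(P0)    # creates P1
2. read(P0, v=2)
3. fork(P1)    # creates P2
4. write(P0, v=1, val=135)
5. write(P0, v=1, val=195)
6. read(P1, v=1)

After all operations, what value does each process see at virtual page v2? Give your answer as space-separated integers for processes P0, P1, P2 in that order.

Answer: 48 48 48

Derivation:
Op 1: fork(P0) -> P1. 3 ppages; refcounts: pp0:2 pp1:2 pp2:2
Op 2: read(P0, v2) -> 48. No state change.
Op 3: fork(P1) -> P2. 3 ppages; refcounts: pp0:3 pp1:3 pp2:3
Op 4: write(P0, v1, 135). refcount(pp1)=3>1 -> COPY to pp3. 4 ppages; refcounts: pp0:3 pp1:2 pp2:3 pp3:1
Op 5: write(P0, v1, 195). refcount(pp3)=1 -> write in place. 4 ppages; refcounts: pp0:3 pp1:2 pp2:3 pp3:1
Op 6: read(P1, v1) -> 45. No state change.
P0: v2 -> pp2 = 48
P1: v2 -> pp2 = 48
P2: v2 -> pp2 = 48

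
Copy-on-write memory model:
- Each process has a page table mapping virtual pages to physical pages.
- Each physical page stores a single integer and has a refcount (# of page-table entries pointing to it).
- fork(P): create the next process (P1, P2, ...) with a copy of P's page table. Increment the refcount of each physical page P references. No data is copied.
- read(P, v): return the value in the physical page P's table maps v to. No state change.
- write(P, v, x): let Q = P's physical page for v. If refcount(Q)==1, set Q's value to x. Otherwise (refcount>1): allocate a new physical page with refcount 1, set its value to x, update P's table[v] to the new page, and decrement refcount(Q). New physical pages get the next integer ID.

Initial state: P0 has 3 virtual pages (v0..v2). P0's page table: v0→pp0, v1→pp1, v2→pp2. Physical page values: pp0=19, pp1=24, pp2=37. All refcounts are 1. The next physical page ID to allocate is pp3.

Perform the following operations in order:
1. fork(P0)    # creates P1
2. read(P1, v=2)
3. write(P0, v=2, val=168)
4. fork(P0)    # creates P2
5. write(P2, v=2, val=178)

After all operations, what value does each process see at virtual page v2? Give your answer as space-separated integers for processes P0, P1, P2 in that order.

Answer: 168 37 178

Derivation:
Op 1: fork(P0) -> P1. 3 ppages; refcounts: pp0:2 pp1:2 pp2:2
Op 2: read(P1, v2) -> 37. No state change.
Op 3: write(P0, v2, 168). refcount(pp2)=2>1 -> COPY to pp3. 4 ppages; refcounts: pp0:2 pp1:2 pp2:1 pp3:1
Op 4: fork(P0) -> P2. 4 ppages; refcounts: pp0:3 pp1:3 pp2:1 pp3:2
Op 5: write(P2, v2, 178). refcount(pp3)=2>1 -> COPY to pp4. 5 ppages; refcounts: pp0:3 pp1:3 pp2:1 pp3:1 pp4:1
P0: v2 -> pp3 = 168
P1: v2 -> pp2 = 37
P2: v2 -> pp4 = 178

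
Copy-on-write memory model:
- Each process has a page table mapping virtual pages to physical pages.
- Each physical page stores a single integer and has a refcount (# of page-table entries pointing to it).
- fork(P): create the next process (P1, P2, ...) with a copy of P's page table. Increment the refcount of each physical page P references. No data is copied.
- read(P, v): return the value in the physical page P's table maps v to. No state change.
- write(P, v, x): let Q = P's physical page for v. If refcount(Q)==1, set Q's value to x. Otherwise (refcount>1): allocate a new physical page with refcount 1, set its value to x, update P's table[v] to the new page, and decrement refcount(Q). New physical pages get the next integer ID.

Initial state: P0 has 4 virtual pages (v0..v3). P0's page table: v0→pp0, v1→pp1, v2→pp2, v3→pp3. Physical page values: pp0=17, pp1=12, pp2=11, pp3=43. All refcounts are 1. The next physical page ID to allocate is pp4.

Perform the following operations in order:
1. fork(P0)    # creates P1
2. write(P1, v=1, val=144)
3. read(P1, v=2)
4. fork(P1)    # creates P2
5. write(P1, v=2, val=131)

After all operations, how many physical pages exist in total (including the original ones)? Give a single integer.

Op 1: fork(P0) -> P1. 4 ppages; refcounts: pp0:2 pp1:2 pp2:2 pp3:2
Op 2: write(P1, v1, 144). refcount(pp1)=2>1 -> COPY to pp4. 5 ppages; refcounts: pp0:2 pp1:1 pp2:2 pp3:2 pp4:1
Op 3: read(P1, v2) -> 11. No state change.
Op 4: fork(P1) -> P2. 5 ppages; refcounts: pp0:3 pp1:1 pp2:3 pp3:3 pp4:2
Op 5: write(P1, v2, 131). refcount(pp2)=3>1 -> COPY to pp5. 6 ppages; refcounts: pp0:3 pp1:1 pp2:2 pp3:3 pp4:2 pp5:1

Answer: 6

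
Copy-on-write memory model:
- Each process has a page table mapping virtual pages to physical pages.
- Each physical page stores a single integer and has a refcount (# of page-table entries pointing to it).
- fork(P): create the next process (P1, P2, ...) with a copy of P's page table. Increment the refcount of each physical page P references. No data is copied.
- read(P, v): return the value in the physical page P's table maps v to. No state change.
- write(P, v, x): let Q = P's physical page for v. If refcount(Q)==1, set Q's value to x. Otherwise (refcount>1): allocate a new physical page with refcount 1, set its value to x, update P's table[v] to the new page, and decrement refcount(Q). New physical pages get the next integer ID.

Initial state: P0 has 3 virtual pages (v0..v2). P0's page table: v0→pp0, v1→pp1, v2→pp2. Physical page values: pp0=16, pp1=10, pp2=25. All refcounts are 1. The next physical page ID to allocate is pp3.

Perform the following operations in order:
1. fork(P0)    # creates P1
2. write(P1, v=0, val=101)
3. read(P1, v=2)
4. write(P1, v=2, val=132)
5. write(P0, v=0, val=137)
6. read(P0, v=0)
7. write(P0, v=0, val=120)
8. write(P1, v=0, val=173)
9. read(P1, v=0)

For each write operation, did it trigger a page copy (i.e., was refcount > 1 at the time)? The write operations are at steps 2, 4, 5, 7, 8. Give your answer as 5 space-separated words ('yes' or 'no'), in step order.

Op 1: fork(P0) -> P1. 3 ppages; refcounts: pp0:2 pp1:2 pp2:2
Op 2: write(P1, v0, 101). refcount(pp0)=2>1 -> COPY to pp3. 4 ppages; refcounts: pp0:1 pp1:2 pp2:2 pp3:1
Op 3: read(P1, v2) -> 25. No state change.
Op 4: write(P1, v2, 132). refcount(pp2)=2>1 -> COPY to pp4. 5 ppages; refcounts: pp0:1 pp1:2 pp2:1 pp3:1 pp4:1
Op 5: write(P0, v0, 137). refcount(pp0)=1 -> write in place. 5 ppages; refcounts: pp0:1 pp1:2 pp2:1 pp3:1 pp4:1
Op 6: read(P0, v0) -> 137. No state change.
Op 7: write(P0, v0, 120). refcount(pp0)=1 -> write in place. 5 ppages; refcounts: pp0:1 pp1:2 pp2:1 pp3:1 pp4:1
Op 8: write(P1, v0, 173). refcount(pp3)=1 -> write in place. 5 ppages; refcounts: pp0:1 pp1:2 pp2:1 pp3:1 pp4:1
Op 9: read(P1, v0) -> 173. No state change.

yes yes no no no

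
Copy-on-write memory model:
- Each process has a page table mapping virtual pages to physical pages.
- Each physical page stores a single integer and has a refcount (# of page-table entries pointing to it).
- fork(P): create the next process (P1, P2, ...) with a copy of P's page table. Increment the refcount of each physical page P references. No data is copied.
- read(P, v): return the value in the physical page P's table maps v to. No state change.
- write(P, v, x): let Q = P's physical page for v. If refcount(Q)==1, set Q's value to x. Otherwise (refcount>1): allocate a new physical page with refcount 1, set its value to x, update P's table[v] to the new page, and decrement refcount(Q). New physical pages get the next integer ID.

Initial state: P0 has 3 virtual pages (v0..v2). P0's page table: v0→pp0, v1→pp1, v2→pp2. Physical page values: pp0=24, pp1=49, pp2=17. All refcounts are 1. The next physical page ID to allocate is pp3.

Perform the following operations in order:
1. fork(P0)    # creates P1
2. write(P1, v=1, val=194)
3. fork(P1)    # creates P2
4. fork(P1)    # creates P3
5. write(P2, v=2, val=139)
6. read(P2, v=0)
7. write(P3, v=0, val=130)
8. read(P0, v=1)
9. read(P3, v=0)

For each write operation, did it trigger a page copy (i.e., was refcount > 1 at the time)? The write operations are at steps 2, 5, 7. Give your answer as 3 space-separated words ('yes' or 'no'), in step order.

Op 1: fork(P0) -> P1. 3 ppages; refcounts: pp0:2 pp1:2 pp2:2
Op 2: write(P1, v1, 194). refcount(pp1)=2>1 -> COPY to pp3. 4 ppages; refcounts: pp0:2 pp1:1 pp2:2 pp3:1
Op 3: fork(P1) -> P2. 4 ppages; refcounts: pp0:3 pp1:1 pp2:3 pp3:2
Op 4: fork(P1) -> P3. 4 ppages; refcounts: pp0:4 pp1:1 pp2:4 pp3:3
Op 5: write(P2, v2, 139). refcount(pp2)=4>1 -> COPY to pp4. 5 ppages; refcounts: pp0:4 pp1:1 pp2:3 pp3:3 pp4:1
Op 6: read(P2, v0) -> 24. No state change.
Op 7: write(P3, v0, 130). refcount(pp0)=4>1 -> COPY to pp5. 6 ppages; refcounts: pp0:3 pp1:1 pp2:3 pp3:3 pp4:1 pp5:1
Op 8: read(P0, v1) -> 49. No state change.
Op 9: read(P3, v0) -> 130. No state change.

yes yes yes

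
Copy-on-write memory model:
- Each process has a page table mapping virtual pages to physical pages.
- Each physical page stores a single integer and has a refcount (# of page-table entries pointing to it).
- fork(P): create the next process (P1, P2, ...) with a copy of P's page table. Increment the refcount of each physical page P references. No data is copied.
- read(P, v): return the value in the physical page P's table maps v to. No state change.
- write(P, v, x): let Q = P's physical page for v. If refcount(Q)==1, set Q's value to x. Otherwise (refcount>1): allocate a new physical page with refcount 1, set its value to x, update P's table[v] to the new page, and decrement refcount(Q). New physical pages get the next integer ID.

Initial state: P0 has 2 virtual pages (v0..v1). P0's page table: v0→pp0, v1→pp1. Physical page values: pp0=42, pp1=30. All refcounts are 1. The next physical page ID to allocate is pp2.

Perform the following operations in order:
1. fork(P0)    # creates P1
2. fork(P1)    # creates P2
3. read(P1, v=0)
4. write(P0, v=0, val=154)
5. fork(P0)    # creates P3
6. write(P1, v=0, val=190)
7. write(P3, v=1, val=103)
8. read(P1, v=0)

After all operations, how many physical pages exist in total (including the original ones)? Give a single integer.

Op 1: fork(P0) -> P1. 2 ppages; refcounts: pp0:2 pp1:2
Op 2: fork(P1) -> P2. 2 ppages; refcounts: pp0:3 pp1:3
Op 3: read(P1, v0) -> 42. No state change.
Op 4: write(P0, v0, 154). refcount(pp0)=3>1 -> COPY to pp2. 3 ppages; refcounts: pp0:2 pp1:3 pp2:1
Op 5: fork(P0) -> P3. 3 ppages; refcounts: pp0:2 pp1:4 pp2:2
Op 6: write(P1, v0, 190). refcount(pp0)=2>1 -> COPY to pp3. 4 ppages; refcounts: pp0:1 pp1:4 pp2:2 pp3:1
Op 7: write(P3, v1, 103). refcount(pp1)=4>1 -> COPY to pp4. 5 ppages; refcounts: pp0:1 pp1:3 pp2:2 pp3:1 pp4:1
Op 8: read(P1, v0) -> 190. No state change.

Answer: 5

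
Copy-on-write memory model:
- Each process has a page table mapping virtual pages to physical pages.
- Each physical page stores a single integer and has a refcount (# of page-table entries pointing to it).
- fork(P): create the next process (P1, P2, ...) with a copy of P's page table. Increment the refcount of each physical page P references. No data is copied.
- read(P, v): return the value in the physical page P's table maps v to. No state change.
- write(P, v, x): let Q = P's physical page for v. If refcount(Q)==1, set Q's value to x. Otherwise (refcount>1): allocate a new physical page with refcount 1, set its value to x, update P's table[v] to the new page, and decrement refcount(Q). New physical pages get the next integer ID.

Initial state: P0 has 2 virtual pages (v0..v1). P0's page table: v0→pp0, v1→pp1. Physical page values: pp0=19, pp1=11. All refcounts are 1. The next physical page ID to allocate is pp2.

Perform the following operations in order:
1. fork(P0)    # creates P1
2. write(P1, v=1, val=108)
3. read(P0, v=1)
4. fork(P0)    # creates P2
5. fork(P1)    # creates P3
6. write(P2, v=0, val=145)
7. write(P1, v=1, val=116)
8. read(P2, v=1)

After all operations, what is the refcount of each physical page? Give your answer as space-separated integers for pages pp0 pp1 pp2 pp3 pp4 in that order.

Answer: 3 2 1 1 1

Derivation:
Op 1: fork(P0) -> P1. 2 ppages; refcounts: pp0:2 pp1:2
Op 2: write(P1, v1, 108). refcount(pp1)=2>1 -> COPY to pp2. 3 ppages; refcounts: pp0:2 pp1:1 pp2:1
Op 3: read(P0, v1) -> 11. No state change.
Op 4: fork(P0) -> P2. 3 ppages; refcounts: pp0:3 pp1:2 pp2:1
Op 5: fork(P1) -> P3. 3 ppages; refcounts: pp0:4 pp1:2 pp2:2
Op 6: write(P2, v0, 145). refcount(pp0)=4>1 -> COPY to pp3. 4 ppages; refcounts: pp0:3 pp1:2 pp2:2 pp3:1
Op 7: write(P1, v1, 116). refcount(pp2)=2>1 -> COPY to pp4. 5 ppages; refcounts: pp0:3 pp1:2 pp2:1 pp3:1 pp4:1
Op 8: read(P2, v1) -> 11. No state change.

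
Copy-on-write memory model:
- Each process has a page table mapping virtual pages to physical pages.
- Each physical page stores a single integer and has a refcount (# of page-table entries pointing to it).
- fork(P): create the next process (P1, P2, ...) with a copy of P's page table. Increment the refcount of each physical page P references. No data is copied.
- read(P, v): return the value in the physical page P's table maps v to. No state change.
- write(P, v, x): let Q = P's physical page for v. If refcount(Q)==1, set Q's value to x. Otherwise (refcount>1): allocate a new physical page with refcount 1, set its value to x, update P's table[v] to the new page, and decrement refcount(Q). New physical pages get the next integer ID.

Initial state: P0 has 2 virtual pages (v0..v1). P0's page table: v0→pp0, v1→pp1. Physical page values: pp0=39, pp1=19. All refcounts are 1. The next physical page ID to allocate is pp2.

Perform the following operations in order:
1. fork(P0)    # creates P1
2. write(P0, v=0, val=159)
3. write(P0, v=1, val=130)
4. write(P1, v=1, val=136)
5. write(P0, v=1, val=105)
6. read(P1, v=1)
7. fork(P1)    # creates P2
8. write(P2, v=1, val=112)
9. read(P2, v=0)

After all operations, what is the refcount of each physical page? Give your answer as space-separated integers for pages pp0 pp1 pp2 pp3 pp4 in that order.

Answer: 2 1 1 1 1

Derivation:
Op 1: fork(P0) -> P1. 2 ppages; refcounts: pp0:2 pp1:2
Op 2: write(P0, v0, 159). refcount(pp0)=2>1 -> COPY to pp2. 3 ppages; refcounts: pp0:1 pp1:2 pp2:1
Op 3: write(P0, v1, 130). refcount(pp1)=2>1 -> COPY to pp3. 4 ppages; refcounts: pp0:1 pp1:1 pp2:1 pp3:1
Op 4: write(P1, v1, 136). refcount(pp1)=1 -> write in place. 4 ppages; refcounts: pp0:1 pp1:1 pp2:1 pp3:1
Op 5: write(P0, v1, 105). refcount(pp3)=1 -> write in place. 4 ppages; refcounts: pp0:1 pp1:1 pp2:1 pp3:1
Op 6: read(P1, v1) -> 136. No state change.
Op 7: fork(P1) -> P2. 4 ppages; refcounts: pp0:2 pp1:2 pp2:1 pp3:1
Op 8: write(P2, v1, 112). refcount(pp1)=2>1 -> COPY to pp4. 5 ppages; refcounts: pp0:2 pp1:1 pp2:1 pp3:1 pp4:1
Op 9: read(P2, v0) -> 39. No state change.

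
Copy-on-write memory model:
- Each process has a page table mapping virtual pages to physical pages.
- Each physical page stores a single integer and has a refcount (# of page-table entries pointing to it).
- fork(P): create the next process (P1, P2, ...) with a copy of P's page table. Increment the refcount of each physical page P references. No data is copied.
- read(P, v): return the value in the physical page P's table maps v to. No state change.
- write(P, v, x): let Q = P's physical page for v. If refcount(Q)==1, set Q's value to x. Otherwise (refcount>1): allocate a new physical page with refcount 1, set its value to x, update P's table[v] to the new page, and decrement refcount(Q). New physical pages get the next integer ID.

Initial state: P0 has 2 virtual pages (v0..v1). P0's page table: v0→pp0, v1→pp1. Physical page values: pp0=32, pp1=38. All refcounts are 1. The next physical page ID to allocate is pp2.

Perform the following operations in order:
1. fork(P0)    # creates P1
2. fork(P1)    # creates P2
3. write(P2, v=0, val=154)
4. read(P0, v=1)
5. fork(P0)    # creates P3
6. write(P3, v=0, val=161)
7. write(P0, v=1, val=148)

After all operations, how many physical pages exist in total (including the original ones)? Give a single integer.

Answer: 5

Derivation:
Op 1: fork(P0) -> P1. 2 ppages; refcounts: pp0:2 pp1:2
Op 2: fork(P1) -> P2. 2 ppages; refcounts: pp0:3 pp1:3
Op 3: write(P2, v0, 154). refcount(pp0)=3>1 -> COPY to pp2. 3 ppages; refcounts: pp0:2 pp1:3 pp2:1
Op 4: read(P0, v1) -> 38. No state change.
Op 5: fork(P0) -> P3. 3 ppages; refcounts: pp0:3 pp1:4 pp2:1
Op 6: write(P3, v0, 161). refcount(pp0)=3>1 -> COPY to pp3. 4 ppages; refcounts: pp0:2 pp1:4 pp2:1 pp3:1
Op 7: write(P0, v1, 148). refcount(pp1)=4>1 -> COPY to pp4. 5 ppages; refcounts: pp0:2 pp1:3 pp2:1 pp3:1 pp4:1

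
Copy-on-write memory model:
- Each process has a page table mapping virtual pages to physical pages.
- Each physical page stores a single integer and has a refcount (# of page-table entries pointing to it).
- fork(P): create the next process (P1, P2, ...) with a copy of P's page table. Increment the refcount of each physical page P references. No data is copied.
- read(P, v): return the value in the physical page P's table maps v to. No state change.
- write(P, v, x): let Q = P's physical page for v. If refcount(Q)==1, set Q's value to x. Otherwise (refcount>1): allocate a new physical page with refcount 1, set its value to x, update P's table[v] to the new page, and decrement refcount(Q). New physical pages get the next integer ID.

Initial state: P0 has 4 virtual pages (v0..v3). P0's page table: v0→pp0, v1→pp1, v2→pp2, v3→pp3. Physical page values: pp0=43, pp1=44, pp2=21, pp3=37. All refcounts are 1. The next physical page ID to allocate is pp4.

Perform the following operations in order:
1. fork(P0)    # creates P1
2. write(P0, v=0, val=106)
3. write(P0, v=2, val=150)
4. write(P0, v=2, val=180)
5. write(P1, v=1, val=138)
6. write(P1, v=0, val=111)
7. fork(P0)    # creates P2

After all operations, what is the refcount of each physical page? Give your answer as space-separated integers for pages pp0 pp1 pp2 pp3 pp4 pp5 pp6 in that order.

Answer: 1 2 1 3 2 2 1

Derivation:
Op 1: fork(P0) -> P1. 4 ppages; refcounts: pp0:2 pp1:2 pp2:2 pp3:2
Op 2: write(P0, v0, 106). refcount(pp0)=2>1 -> COPY to pp4. 5 ppages; refcounts: pp0:1 pp1:2 pp2:2 pp3:2 pp4:1
Op 3: write(P0, v2, 150). refcount(pp2)=2>1 -> COPY to pp5. 6 ppages; refcounts: pp0:1 pp1:2 pp2:1 pp3:2 pp4:1 pp5:1
Op 4: write(P0, v2, 180). refcount(pp5)=1 -> write in place. 6 ppages; refcounts: pp0:1 pp1:2 pp2:1 pp3:2 pp4:1 pp5:1
Op 5: write(P1, v1, 138). refcount(pp1)=2>1 -> COPY to pp6. 7 ppages; refcounts: pp0:1 pp1:1 pp2:1 pp3:2 pp4:1 pp5:1 pp6:1
Op 6: write(P1, v0, 111). refcount(pp0)=1 -> write in place. 7 ppages; refcounts: pp0:1 pp1:1 pp2:1 pp3:2 pp4:1 pp5:1 pp6:1
Op 7: fork(P0) -> P2. 7 ppages; refcounts: pp0:1 pp1:2 pp2:1 pp3:3 pp4:2 pp5:2 pp6:1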